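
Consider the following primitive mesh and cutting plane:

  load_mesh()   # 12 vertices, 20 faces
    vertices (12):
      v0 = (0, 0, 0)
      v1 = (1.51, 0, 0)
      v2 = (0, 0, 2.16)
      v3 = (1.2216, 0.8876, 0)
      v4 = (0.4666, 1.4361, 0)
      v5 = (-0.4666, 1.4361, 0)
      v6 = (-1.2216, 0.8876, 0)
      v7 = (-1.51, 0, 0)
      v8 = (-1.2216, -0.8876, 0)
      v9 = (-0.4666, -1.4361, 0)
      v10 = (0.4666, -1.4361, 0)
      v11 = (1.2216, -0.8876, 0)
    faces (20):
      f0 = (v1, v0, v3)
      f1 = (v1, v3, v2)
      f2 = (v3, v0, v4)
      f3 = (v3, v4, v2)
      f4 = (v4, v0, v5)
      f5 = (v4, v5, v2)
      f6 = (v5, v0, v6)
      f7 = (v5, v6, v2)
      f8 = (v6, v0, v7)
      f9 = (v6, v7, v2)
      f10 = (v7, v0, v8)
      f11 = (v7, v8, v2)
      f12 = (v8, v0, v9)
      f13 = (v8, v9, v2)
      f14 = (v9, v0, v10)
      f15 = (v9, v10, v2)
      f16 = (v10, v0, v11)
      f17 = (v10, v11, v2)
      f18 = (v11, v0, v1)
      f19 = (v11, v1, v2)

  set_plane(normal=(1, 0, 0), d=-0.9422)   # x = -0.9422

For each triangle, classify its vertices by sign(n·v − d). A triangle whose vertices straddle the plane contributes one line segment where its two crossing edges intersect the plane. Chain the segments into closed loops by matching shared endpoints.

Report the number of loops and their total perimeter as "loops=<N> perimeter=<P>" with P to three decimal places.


loops=1 perimeter=4.970

Straddling triangles (8 of 20):
  (v5,v0,v6) [++-] → (-0.9422, 0.684591, 0)–(-0.9422, 1.09058, 0)  len=0.4060
  (v5,v6,v2) [+-+] → (-0.9422, 1.09058, 0)–(-0.9422, 0.684591, 0.494028)  len=0.6394
  (v6,v0,v7) [-+-] → (-0.9422, 0.684591, 0)–(-0.9422, 0, 0)  len=0.6846
  (v6,v7,v2) [--+] → (-0.9422, 0, 0.812217)–(-0.9422, 0.684591, 0.494028)  len=0.7549
  (v7,v0,v8) [-+-] → (-0.9422, 0, 0)–(-0.9422, -0.684591, 0)  len=0.6846
  (v7,v8,v2) [--+] → (-0.9422, -0.684591, 0.494028)–(-0.9422, 0, 0.812217)  len=0.7549
  (v8,v0,v9) [-++] → (-0.9422, -0.684591, 0)–(-0.9422, -1.09058, 0)  len=0.4060
  (v8,v9,v2) [-++] → (-0.9422, -1.09058, 0)–(-0.9422, -0.684591, 0.494028)  len=0.6394

Chained into 1 loop(s):
  loop 1: 8 segments, perimeter = 4.9699
Total perimeter = 4.970


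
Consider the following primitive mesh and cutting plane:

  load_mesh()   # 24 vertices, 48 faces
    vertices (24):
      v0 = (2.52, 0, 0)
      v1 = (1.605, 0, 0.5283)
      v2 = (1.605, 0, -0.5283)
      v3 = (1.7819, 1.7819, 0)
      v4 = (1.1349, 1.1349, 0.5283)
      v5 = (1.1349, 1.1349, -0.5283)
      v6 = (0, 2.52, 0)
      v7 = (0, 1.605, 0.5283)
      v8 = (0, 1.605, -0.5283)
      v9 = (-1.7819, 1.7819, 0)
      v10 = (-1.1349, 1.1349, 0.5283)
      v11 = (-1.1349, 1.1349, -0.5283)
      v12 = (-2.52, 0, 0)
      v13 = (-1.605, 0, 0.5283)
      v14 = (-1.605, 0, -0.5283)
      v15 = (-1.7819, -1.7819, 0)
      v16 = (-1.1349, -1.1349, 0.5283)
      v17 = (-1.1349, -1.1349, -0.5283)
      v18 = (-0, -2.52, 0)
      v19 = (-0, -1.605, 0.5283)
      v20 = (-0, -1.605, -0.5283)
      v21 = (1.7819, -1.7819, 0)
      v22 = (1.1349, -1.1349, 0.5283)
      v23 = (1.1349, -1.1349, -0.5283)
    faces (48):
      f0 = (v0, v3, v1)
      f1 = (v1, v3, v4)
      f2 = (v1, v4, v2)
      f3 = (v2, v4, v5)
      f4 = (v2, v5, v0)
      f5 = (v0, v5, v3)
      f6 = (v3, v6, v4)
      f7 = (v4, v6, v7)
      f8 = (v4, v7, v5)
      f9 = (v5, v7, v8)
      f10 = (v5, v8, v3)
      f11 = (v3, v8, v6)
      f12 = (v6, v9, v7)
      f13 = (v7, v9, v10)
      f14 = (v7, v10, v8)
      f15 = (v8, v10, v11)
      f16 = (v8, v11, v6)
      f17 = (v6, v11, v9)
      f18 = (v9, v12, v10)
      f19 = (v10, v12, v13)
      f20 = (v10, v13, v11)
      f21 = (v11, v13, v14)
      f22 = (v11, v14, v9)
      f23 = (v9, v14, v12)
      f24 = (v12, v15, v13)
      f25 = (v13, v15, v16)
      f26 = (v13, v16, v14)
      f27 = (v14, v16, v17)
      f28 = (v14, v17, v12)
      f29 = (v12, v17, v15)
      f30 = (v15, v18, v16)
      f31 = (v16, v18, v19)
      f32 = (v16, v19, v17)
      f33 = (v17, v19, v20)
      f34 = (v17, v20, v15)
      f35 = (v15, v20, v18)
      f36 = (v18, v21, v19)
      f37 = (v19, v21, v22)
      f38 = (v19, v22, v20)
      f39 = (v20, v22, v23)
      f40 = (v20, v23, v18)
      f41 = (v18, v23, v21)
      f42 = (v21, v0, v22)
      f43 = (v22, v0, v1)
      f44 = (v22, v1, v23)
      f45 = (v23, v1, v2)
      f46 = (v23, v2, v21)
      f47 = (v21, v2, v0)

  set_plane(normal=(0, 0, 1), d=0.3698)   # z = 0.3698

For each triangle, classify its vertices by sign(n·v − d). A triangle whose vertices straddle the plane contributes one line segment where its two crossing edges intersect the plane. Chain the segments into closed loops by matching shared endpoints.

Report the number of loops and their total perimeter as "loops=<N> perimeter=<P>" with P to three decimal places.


Straddling triangles (32 of 48):
  (v0,v3,v1) [--+] → (1.65807, 0.534604, 0.3698)–(1.87952, 0, 0.3698)  len=0.5787
  (v1,v3,v4) [+-+] → (1.65807, 0.534604, 0.3698)–(1.32901, 1.32901, 0.3698)  len=0.8599
  (v1,v4,v2) [++-] → (1.20542, 0.964654, 0.3698)–(1.605, 0, 0.3698)  len=1.0441
  (v2,v4,v5) [-+-] → (1.20542, 0.964654, 0.3698)–(1.1349, 1.1349, 0.3698)  len=0.1843
  (v3,v6,v4) [--+] → (0.794409, 1.55046, 0.3698)–(1.32901, 1.32901, 0.3698)  len=0.5787
  (v4,v6,v7) [+-+] → (0.794409, 1.55046, 0.3698)–(0, 1.87952, 0.3698)  len=0.8599
  (v4,v7,v5) [++-] → (0.170246, 1.53448, 0.3698)–(1.1349, 1.1349, 0.3698)  len=1.0441
  (v5,v7,v8) [-+-] → (0.170246, 1.53448, 0.3698)–(0, 1.605, 0.3698)  len=0.1843
  (v6,v9,v7) [--+] → (-0.534604, 1.65807, 0.3698)–(0, 1.87952, 0.3698)  len=0.5787
  (v7,v9,v10) [+-+] → (-0.534604, 1.65807, 0.3698)–(-1.32901, 1.32901, 0.3698)  len=0.8599
  (v7,v10,v8) [++-] → (-0.964654, 1.20542, 0.3698)–(0, 1.605, 0.3698)  len=1.0441
  (v8,v10,v11) [-+-] → (-0.964654, 1.20542, 0.3698)–(-1.1349, 1.1349, 0.3698)  len=0.1843
  (v9,v12,v10) [--+] → (-1.55046, 0.794409, 0.3698)–(-1.32901, 1.32901, 0.3698)  len=0.5787
  (v10,v12,v13) [+-+] → (-1.55046, 0.794409, 0.3698)–(-1.87952, 0, 0.3698)  len=0.8599
  (v10,v13,v11) [++-] → (-1.53448, 0.170246, 0.3698)–(-1.1349, 1.1349, 0.3698)  len=1.0441
  (v11,v13,v14) [-+-] → (-1.53448, 0.170246, 0.3698)–(-1.605, 0, 0.3698)  len=0.1843
  (v12,v15,v13) [--+] → (-1.65807, -0.534604, 0.3698)–(-1.87952, 0, 0.3698)  len=0.5787
  (v13,v15,v16) [+-+] → (-1.65807, -0.534604, 0.3698)–(-1.32901, -1.32901, 0.3698)  len=0.8599
  (v13,v16,v14) [++-] → (-1.20542, -0.964654, 0.3698)–(-1.605, 0, 0.3698)  len=1.0441
  (v14,v16,v17) [-+-] → (-1.20542, -0.964654, 0.3698)–(-1.1349, -1.1349, 0.3698)  len=0.1843
  (v15,v18,v16) [--+] → (-0.794409, -1.55046, 0.3698)–(-1.32901, -1.32901, 0.3698)  len=0.5787
  (v16,v18,v19) [+-+] → (-0.794409, -1.55046, 0.3698)–(0, -1.87952, 0.3698)  len=0.8599
  (v16,v19,v17) [++-] → (-0.170246, -1.53448, 0.3698)–(-1.1349, -1.1349, 0.3698)  len=1.0441
  (v17,v19,v20) [-+-] → (-0.170246, -1.53448, 0.3698)–(0, -1.605, 0.3698)  len=0.1843
  (v18,v21,v19) [--+] → (0.534604, -1.65807, 0.3698)–(0, -1.87952, 0.3698)  len=0.5787
  (v19,v21,v22) [+-+] → (0.534604, -1.65807, 0.3698)–(1.32901, -1.32901, 0.3698)  len=0.8599
  (v19,v22,v20) [++-] → (0.964654, -1.20542, 0.3698)–(0, -1.605, 0.3698)  len=1.0441
  (v20,v22,v23) [-+-] → (0.964654, -1.20542, 0.3698)–(1.1349, -1.1349, 0.3698)  len=0.1843
  (v21,v0,v22) [--+] → (1.55046, -0.794409, 0.3698)–(1.32901, -1.32901, 0.3698)  len=0.5787
  (v22,v0,v1) [+-+] → (1.55046, -0.794409, 0.3698)–(1.87952, 0, 0.3698)  len=0.8599
  (v22,v1,v23) [++-] → (1.53448, -0.170246, 0.3698)–(1.1349, -1.1349, 0.3698)  len=1.0441
  (v23,v1,v2) [-+-] → (1.53448, -0.170246, 0.3698)–(1.605, 0, 0.3698)  len=0.1843

Chained into 2 loop(s):
  loop 1: 16 segments, perimeter = 11.5081
  loop 2: 16 segments, perimeter = 9.8273
Total perimeter = 21.335

loops=2 perimeter=21.335


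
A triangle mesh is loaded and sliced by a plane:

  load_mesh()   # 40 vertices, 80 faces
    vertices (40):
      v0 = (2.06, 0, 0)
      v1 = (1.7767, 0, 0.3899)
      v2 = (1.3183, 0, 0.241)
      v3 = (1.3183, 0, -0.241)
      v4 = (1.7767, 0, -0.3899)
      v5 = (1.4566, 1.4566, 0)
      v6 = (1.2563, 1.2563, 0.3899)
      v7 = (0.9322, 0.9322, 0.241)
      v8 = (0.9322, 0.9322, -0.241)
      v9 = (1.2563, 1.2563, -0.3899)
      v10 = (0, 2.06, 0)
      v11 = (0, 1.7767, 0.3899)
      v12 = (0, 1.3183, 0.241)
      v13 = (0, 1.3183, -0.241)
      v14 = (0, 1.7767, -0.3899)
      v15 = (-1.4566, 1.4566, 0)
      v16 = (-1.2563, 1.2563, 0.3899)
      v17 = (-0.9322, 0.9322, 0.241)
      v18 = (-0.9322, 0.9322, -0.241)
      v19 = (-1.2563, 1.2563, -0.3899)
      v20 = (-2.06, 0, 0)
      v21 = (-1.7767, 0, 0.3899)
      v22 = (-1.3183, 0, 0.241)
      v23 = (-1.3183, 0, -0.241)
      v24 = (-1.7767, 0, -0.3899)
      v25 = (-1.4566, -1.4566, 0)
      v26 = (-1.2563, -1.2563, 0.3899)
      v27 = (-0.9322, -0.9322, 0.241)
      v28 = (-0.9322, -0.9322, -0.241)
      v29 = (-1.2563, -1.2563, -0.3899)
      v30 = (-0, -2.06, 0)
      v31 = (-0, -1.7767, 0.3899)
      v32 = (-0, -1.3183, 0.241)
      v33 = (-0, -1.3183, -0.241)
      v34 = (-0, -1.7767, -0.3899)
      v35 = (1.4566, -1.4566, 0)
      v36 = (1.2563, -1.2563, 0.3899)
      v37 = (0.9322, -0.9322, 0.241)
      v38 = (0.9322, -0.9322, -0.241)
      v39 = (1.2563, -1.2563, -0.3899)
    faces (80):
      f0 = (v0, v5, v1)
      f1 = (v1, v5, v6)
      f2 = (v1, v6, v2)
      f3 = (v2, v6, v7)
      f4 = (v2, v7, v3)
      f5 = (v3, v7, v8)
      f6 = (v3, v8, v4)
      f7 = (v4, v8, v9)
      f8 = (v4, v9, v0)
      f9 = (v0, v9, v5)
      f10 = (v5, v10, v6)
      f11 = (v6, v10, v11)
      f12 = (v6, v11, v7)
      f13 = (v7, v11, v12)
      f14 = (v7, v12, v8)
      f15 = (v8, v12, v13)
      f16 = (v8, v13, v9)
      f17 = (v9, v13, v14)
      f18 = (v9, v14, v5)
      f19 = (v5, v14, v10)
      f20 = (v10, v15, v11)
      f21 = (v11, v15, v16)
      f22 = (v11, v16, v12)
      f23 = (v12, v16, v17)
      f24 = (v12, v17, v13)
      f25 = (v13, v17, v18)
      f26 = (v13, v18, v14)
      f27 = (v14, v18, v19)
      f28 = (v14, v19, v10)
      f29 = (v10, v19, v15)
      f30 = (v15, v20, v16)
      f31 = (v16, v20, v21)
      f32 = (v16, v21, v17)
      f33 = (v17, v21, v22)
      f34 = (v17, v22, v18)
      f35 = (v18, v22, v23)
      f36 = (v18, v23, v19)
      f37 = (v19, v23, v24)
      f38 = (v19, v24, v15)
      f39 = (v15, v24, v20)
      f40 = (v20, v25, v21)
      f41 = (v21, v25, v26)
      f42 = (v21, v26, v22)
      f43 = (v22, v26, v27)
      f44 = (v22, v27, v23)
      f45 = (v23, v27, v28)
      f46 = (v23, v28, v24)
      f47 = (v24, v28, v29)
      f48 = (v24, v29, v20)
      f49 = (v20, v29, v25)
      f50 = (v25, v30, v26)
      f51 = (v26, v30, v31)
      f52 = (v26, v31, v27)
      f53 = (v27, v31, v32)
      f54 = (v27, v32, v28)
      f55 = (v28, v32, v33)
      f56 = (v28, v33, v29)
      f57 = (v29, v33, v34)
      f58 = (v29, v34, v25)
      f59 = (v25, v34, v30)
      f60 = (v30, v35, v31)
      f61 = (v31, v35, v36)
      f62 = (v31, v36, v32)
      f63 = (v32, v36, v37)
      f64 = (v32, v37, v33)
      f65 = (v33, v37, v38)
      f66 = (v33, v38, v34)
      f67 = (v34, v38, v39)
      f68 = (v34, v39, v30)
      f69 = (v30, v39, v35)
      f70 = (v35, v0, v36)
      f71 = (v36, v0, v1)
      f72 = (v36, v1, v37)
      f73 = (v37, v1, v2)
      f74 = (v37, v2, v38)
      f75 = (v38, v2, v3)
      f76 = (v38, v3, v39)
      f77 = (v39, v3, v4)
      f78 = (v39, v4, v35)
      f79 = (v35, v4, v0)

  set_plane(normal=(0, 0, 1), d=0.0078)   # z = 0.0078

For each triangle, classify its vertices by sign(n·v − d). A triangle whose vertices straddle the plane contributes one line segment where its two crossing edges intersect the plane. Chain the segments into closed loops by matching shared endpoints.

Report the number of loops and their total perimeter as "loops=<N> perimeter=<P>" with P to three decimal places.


loops=2 perimeter=20.650

Straddling triangles (32 of 80):
  (v0,v5,v1) [--+] → (1.463, 1.42746, 0.0078)–(2.05433, 0, 0.0078)  len=1.5451
  (v1,v5,v6) [+-+] → (1.463, 1.42746, 0.0078)–(1.45259, 1.45259, 0.0078)  len=0.0272
  (v2,v7,v3) [++-] → (1.119, 0.481185, 0.0078)–(1.3183, 0, 0.0078)  len=0.5208
  (v3,v7,v8) [-+-] → (1.119, 0.481185, 0.0078)–(0.9322, 0.9322, 0.0078)  len=0.4882
  (v5,v10,v6) [--+] → (0.0251324, 2.04392, 0.0078)–(1.45259, 1.45259, 0.0078)  len=1.5451
  (v6,v10,v11) [+-+] → (0.0251324, 2.04392, 0.0078)–(0, 2.05433, 0.0078)  len=0.0272
  (v7,v12,v8) [++-] → (0.451015, 1.1315, 0.0078)–(0.9322, 0.9322, 0.0078)  len=0.5208
  (v8,v12,v13) [-+-] → (0.451015, 1.1315, 0.0078)–(0, 1.3183, 0.0078)  len=0.4882
  (v10,v15,v11) [--+] → (-1.42746, 1.463, 0.0078)–(0, 2.05433, 0.0078)  len=1.5451
  (v11,v15,v16) [+-+] → (-1.42746, 1.463, 0.0078)–(-1.45259, 1.45259, 0.0078)  len=0.0272
  (v12,v17,v13) [++-] → (-0.481185, 1.119, 0.0078)–(0, 1.3183, 0.0078)  len=0.5208
  (v13,v17,v18) [-+-] → (-0.481185, 1.119, 0.0078)–(-0.9322, 0.9322, 0.0078)  len=0.4882
  (v15,v20,v16) [--+] → (-2.04392, 0.0251324, 0.0078)–(-1.45259, 1.45259, 0.0078)  len=1.5451
  (v16,v20,v21) [+-+] → (-2.04392, 0.0251324, 0.0078)–(-2.05433, 0, 0.0078)  len=0.0272
  (v17,v22,v18) [++-] → (-1.1315, 0.451015, 0.0078)–(-0.9322, 0.9322, 0.0078)  len=0.5208
  (v18,v22,v23) [-+-] → (-1.1315, 0.451015, 0.0078)–(-1.3183, 0, 0.0078)  len=0.4882
  (v20,v25,v21) [--+] → (-1.463, -1.42746, 0.0078)–(-2.05433, 0, 0.0078)  len=1.5451
  (v21,v25,v26) [+-+] → (-1.463, -1.42746, 0.0078)–(-1.45259, -1.45259, 0.0078)  len=0.0272
  (v22,v27,v23) [++-] → (-1.119, -0.481185, 0.0078)–(-1.3183, 0, 0.0078)  len=0.5208
  (v23,v27,v28) [-+-] → (-1.119, -0.481185, 0.0078)–(-0.9322, -0.9322, 0.0078)  len=0.4882
  (v25,v30,v26) [--+] → (-0.0251324, -2.04392, 0.0078)–(-1.45259, -1.45259, 0.0078)  len=1.5451
  (v26,v30,v31) [+-+] → (-0.0251324, -2.04392, 0.0078)–(0, -2.05433, 0.0078)  len=0.0272
  (v27,v32,v28) [++-] → (-0.451015, -1.1315, 0.0078)–(-0.9322, -0.9322, 0.0078)  len=0.5208
  (v28,v32,v33) [-+-] → (-0.451015, -1.1315, 0.0078)–(0, -1.3183, 0.0078)  len=0.4882
  (v30,v35,v31) [--+] → (1.42746, -1.463, 0.0078)–(0, -2.05433, 0.0078)  len=1.5451
  (v31,v35,v36) [+-+] → (1.42746, -1.463, 0.0078)–(1.45259, -1.45259, 0.0078)  len=0.0272
  (v32,v37,v33) [++-] → (0.481185, -1.119, 0.0078)–(0, -1.3183, 0.0078)  len=0.5208
  (v33,v37,v38) [-+-] → (0.481185, -1.119, 0.0078)–(0.9322, -0.9322, 0.0078)  len=0.4882
  (v35,v0,v36) [--+] → (2.04392, -0.0251324, 0.0078)–(1.45259, -1.45259, 0.0078)  len=1.5451
  (v36,v0,v1) [+-+] → (2.04392, -0.0251324, 0.0078)–(2.05433, 0, 0.0078)  len=0.0272
  (v37,v2,v38) [++-] → (1.1315, -0.451015, 0.0078)–(0.9322, -0.9322, 0.0078)  len=0.5208
  (v38,v2,v3) [-+-] → (1.1315, -0.451015, 0.0078)–(1.3183, 0, 0.0078)  len=0.4882

Chained into 2 loop(s):
  loop 1: 16 segments, perimeter = 12.5784
  loop 2: 16 segments, perimeter = 8.0720
Total perimeter = 20.650


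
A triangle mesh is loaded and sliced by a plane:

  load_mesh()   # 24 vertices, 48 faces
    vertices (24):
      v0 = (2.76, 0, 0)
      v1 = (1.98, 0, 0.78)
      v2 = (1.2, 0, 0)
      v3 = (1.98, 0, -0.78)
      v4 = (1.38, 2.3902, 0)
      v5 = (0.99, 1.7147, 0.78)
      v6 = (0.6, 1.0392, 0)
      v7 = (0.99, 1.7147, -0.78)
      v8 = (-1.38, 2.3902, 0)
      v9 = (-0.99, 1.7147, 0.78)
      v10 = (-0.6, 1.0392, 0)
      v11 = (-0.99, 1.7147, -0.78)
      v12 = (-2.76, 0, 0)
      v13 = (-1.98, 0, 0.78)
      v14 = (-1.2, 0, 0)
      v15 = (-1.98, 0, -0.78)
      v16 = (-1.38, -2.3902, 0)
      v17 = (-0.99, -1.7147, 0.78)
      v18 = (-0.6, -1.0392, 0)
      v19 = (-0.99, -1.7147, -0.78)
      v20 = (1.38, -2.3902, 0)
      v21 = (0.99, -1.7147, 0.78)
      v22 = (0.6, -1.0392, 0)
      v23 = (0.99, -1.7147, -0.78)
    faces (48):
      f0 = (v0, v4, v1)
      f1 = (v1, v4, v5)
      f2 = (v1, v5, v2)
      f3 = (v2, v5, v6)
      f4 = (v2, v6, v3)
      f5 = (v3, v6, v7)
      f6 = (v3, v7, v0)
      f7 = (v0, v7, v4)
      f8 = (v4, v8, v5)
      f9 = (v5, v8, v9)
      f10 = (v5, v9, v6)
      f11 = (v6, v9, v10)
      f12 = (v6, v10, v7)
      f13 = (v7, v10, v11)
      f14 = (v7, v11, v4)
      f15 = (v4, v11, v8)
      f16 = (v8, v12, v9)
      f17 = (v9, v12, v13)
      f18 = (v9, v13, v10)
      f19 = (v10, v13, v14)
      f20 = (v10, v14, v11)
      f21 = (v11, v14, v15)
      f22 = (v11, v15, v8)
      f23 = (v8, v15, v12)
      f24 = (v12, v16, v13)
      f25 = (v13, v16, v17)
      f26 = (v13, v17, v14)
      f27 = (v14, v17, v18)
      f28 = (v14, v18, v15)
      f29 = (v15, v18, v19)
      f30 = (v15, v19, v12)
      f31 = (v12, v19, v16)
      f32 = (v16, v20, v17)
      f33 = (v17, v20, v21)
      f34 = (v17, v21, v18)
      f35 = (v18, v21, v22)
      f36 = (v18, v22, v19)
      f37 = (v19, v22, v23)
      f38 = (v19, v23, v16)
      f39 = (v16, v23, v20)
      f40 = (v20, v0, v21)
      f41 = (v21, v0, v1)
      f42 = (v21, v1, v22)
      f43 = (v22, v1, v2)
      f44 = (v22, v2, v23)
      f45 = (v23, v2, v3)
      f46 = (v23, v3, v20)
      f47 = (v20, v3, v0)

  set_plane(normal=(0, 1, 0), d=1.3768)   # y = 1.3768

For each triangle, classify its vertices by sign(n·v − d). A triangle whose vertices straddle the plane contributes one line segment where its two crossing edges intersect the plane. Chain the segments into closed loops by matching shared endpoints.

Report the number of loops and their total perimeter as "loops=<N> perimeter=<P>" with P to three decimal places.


Straddling triangles (18 of 48):
  (v0,v4,v1) [-+-] → (1.96509, 1.3768, 0)–(1.63439, 1.3768, 0.330705)  len=0.4677
  (v1,v4,v5) [-++] → (1.63439, 1.3768, 0.330705)–(1.18509, 1.3768, 0.78)  len=0.6354
  (v1,v5,v2) [-+-] → (1.18509, 1.3768, 0.78)–(1.03138, 1.3768, 0.626293)  len=0.2174
  (v2,v5,v6) [-+-] → (1.03138, 1.3768, 0.626293)–(0.794913, 1.3768, 0.389827)  len=0.3344
  (v3,v6,v7) [--+] → (0.794913, 1.3768, -0.389827)–(1.18509, 1.3768, -0.78)  len=0.5518
  (v3,v7,v0) [-+-] → (1.18509, 1.3768, -0.78)–(1.3388, 1.3768, -0.626293)  len=0.2174
  (v0,v7,v4) [-++] → (1.3388, 1.3768, -0.626293)–(1.96509, 1.3768, 0)  len=0.8857
  (v5,v9,v6) [++-] → (-0.194647, 1.3768, 0.389827)–(0.794913, 1.3768, 0.389827)  len=0.9896
  (v6,v9,v10) [-+-] → (-0.194647, 1.3768, 0.389827)–(-0.794913, 1.3768, 0.389827)  len=0.6003
  (v6,v10,v7) [--+] → (0.194647, 1.3768, -0.389827)–(0.794913, 1.3768, -0.389827)  len=0.6003
  (v7,v10,v11) [+-+] → (0.194647, 1.3768, -0.389827)–(-0.794913, 1.3768, -0.389827)  len=0.9896
  (v8,v12,v9) [+-+] → (-1.96509, 1.3768, 0)–(-1.3388, 1.3768, 0.626293)  len=0.8857
  (v9,v12,v13) [+--] → (-1.3388, 1.3768, 0.626293)–(-1.18509, 1.3768, 0.78)  len=0.2174
  (v9,v13,v10) [+--] → (-1.18509, 1.3768, 0.78)–(-0.794913, 1.3768, 0.389827)  len=0.5518
  (v10,v14,v11) [--+] → (-1.03138, 1.3768, -0.626293)–(-0.794913, 1.3768, -0.389827)  len=0.3344
  (v11,v14,v15) [+--] → (-1.03138, 1.3768, -0.626293)–(-1.18509, 1.3768, -0.78)  len=0.2174
  (v11,v15,v8) [+-+] → (-1.18509, 1.3768, -0.78)–(-1.63439, 1.3768, -0.330705)  len=0.6354
  (v8,v15,v12) [+--] → (-1.63439, 1.3768, -0.330705)–(-1.96509, 1.3768, 0)  len=0.4677

Chained into 1 loop(s):
  loop 1: 18 segments, perimeter = 9.7992
Total perimeter = 9.799

loops=1 perimeter=9.799


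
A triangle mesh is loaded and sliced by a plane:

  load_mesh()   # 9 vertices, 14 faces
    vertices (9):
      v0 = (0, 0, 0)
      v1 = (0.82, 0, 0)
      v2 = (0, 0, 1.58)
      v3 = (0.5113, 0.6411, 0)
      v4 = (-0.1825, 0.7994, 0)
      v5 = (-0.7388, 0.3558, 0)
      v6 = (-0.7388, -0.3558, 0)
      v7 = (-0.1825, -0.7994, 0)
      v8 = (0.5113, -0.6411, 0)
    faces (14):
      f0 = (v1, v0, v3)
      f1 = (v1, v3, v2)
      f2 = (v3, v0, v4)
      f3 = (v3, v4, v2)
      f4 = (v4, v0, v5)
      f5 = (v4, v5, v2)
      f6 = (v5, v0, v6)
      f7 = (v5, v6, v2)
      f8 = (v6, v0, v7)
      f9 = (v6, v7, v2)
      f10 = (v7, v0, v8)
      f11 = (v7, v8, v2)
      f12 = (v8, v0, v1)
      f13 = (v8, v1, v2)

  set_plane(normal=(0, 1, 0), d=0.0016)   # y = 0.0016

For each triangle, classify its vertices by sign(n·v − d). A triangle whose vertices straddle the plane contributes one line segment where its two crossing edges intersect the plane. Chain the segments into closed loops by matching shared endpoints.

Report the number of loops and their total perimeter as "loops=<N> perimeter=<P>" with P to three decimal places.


loops=1 perimeter=5.077

Straddling triangles (8 of 14):
  (v1,v0,v3) [--+] → (0.00127606, 0.0016, 0)–(0.81923, 0.0016, 0)  len=0.8180
  (v1,v3,v2) [-+-] → (0.81923, 0.0016, 0)–(0.00127606, 0.0016, 1.57606)  len=1.7757
  (v3,v0,v4) [+-+] → (0.00127606, 0.0016, 0)–(-0.000365274, 0.0016, 0)  len=0.0016
  (v3,v4,v2) [++-] → (-0.000365274, 0.0016, 1.57684)–(0.00127606, 0.0016, 1.57606)  len=0.0018
  (v4,v0,v5) [+-+] → (-0.000365274, 0.0016, 0)–(-0.00332232, 0.0016, 0)  len=0.0030
  (v4,v5,v2) [++-] → (-0.00332232, 0.0016, 1.57289)–(-0.000365274, 0.0016, 1.57684)  len=0.0049
  (v5,v0,v6) [+--] → (-0.00332232, 0.0016, 0)–(-0.7388, 0.0016, 0)  len=0.7355
  (v5,v6,v2) [+--] → (-0.7388, 0.0016, 0)–(-0.00332232, 0.0016, 1.57289)  len=1.7364

Chained into 1 loop(s):
  loop 1: 8 segments, perimeter = 5.0768
Total perimeter = 5.077


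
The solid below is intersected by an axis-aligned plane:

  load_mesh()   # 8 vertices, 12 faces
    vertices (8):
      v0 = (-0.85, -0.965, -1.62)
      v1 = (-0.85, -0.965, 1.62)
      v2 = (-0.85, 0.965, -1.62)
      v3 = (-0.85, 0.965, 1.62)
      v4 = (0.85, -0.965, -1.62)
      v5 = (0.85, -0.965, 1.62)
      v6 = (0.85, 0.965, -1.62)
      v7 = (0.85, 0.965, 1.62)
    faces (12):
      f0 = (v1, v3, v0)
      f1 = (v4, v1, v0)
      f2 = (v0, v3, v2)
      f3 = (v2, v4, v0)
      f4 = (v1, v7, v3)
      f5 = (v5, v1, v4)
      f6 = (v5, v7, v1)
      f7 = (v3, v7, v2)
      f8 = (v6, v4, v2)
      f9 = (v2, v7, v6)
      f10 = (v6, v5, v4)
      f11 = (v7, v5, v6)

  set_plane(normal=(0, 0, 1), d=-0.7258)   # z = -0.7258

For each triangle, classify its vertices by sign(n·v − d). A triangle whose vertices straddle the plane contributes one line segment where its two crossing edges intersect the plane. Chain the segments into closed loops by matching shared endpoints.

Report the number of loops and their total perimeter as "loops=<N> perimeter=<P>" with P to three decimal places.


loops=1 perimeter=7.260

Straddling triangles (8 of 12):
  (v1,v3,v0) [++-] → (-0.85, -0.432344, -0.7258)–(-0.85, -0.965, -0.7258)  len=0.5327
  (v4,v1,v0) [-+-] → (0.380821, -0.965, -0.7258)–(-0.85, -0.965, -0.7258)  len=1.2308
  (v0,v3,v2) [-+-] → (-0.85, -0.432344, -0.7258)–(-0.85, 0.965, -0.7258)  len=1.3973
  (v5,v1,v4) [++-] → (0.380821, -0.965, -0.7258)–(0.85, -0.965, -0.7258)  len=0.4692
  (v3,v7,v2) [++-] → (-0.380821, 0.965, -0.7258)–(-0.85, 0.965, -0.7258)  len=0.4692
  (v2,v7,v6) [-+-] → (-0.380821, 0.965, -0.7258)–(0.85, 0.965, -0.7258)  len=1.2308
  (v6,v5,v4) [-+-] → (0.85, 0.432344, -0.7258)–(0.85, -0.965, -0.7258)  len=1.3973
  (v7,v5,v6) [++-] → (0.85, 0.432344, -0.7258)–(0.85, 0.965, -0.7258)  len=0.5327

Chained into 1 loop(s):
  loop 1: 8 segments, perimeter = 7.2600
Total perimeter = 7.260


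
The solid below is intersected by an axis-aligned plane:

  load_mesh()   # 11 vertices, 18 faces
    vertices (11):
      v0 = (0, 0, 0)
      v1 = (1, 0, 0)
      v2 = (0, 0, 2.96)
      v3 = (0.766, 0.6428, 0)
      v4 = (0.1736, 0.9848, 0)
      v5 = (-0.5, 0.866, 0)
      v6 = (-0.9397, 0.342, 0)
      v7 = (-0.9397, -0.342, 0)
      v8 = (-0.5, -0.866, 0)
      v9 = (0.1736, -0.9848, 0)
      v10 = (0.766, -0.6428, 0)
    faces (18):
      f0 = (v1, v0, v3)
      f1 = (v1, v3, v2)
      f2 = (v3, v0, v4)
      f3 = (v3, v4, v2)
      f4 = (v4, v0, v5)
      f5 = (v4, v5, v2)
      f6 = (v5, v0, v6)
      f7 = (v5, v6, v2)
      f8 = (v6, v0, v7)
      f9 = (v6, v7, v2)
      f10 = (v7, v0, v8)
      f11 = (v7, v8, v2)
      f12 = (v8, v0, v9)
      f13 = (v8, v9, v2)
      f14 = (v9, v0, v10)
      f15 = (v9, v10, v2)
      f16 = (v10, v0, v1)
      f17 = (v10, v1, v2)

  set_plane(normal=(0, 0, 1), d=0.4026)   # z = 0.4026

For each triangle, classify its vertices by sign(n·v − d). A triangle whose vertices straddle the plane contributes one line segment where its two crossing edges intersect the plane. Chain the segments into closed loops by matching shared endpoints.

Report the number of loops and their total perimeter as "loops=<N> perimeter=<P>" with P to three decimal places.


Straddling triangles (9 of 18):
  (v1,v3,v2) [--+] → (0.661814, 0.555371, 0.4026)–(0.863986, 0, 0.4026)  len=0.5910
  (v3,v4,v2) [--+] → (0.149988, 0.850854, 0.4026)–(0.661814, 0.555371, 0.4026)  len=0.5910
  (v4,v5,v2) [--+] → (-0.431993, 0.748212, 0.4026)–(0.149988, 0.850854, 0.4026)  len=0.5910
  (v5,v6,v2) [--+] → (-0.811888, 0.295483, 0.4026)–(-0.431993, 0.748212, 0.4026)  len=0.5910
  (v6,v7,v2) [--+] → (-0.811888, -0.295483, 0.4026)–(-0.811888, 0.295483, 0.4026)  len=0.5910
  (v7,v8,v2) [--+] → (-0.431993, -0.748212, 0.4026)–(-0.811888, -0.295483, 0.4026)  len=0.5910
  (v8,v9,v2) [--+] → (0.149988, -0.850854, 0.4026)–(-0.431993, -0.748212, 0.4026)  len=0.5910
  (v9,v10,v2) [--+] → (0.661814, -0.555371, 0.4026)–(0.149988, -0.850854, 0.4026)  len=0.5910
  (v10,v1,v2) [--+] → (0.863986, 0, 0.4026)–(0.661814, -0.555371, 0.4026)  len=0.5910

Chained into 1 loop(s):
  loop 1: 9 segments, perimeter = 5.3189
Total perimeter = 5.319

loops=1 perimeter=5.319


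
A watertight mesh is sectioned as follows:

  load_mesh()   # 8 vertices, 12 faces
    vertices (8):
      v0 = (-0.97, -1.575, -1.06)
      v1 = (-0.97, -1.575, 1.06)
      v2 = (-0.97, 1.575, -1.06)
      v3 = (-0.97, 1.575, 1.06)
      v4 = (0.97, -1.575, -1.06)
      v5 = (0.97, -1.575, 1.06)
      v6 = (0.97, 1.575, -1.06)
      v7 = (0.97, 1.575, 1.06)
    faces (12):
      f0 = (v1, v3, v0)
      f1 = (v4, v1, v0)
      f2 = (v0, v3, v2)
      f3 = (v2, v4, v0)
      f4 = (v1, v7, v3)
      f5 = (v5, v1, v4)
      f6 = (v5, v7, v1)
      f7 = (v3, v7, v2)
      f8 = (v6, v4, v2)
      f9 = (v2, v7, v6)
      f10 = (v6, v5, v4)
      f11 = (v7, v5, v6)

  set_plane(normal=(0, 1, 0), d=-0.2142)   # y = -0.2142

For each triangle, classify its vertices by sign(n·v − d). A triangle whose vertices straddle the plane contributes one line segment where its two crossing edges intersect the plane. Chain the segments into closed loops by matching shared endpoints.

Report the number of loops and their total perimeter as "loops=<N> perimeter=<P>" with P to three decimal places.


loops=1 perimeter=8.120

Straddling triangles (8 of 12):
  (v1,v3,v0) [-+-] → (-0.97, -0.2142, 1.06)–(-0.97, -0.2142, -0.14416)  len=1.2042
  (v0,v3,v2) [-++] → (-0.97, -0.2142, -0.14416)–(-0.97, -0.2142, -1.06)  len=0.9158
  (v2,v4,v0) [+--] → (0.13192, -0.2142, -1.06)–(-0.97, -0.2142, -1.06)  len=1.1019
  (v1,v7,v3) [-++] → (-0.13192, -0.2142, 1.06)–(-0.97, -0.2142, 1.06)  len=0.8381
  (v5,v7,v1) [-+-] → (0.97, -0.2142, 1.06)–(-0.13192, -0.2142, 1.06)  len=1.1019
  (v6,v4,v2) [+-+] → (0.97, -0.2142, -1.06)–(0.13192, -0.2142, -1.06)  len=0.8381
  (v6,v5,v4) [+--] → (0.97, -0.2142, 0.14416)–(0.97, -0.2142, -1.06)  len=1.2042
  (v7,v5,v6) [+-+] → (0.97, -0.2142, 1.06)–(0.97, -0.2142, 0.14416)  len=0.9158

Chained into 1 loop(s):
  loop 1: 8 segments, perimeter = 8.1200
Total perimeter = 8.120


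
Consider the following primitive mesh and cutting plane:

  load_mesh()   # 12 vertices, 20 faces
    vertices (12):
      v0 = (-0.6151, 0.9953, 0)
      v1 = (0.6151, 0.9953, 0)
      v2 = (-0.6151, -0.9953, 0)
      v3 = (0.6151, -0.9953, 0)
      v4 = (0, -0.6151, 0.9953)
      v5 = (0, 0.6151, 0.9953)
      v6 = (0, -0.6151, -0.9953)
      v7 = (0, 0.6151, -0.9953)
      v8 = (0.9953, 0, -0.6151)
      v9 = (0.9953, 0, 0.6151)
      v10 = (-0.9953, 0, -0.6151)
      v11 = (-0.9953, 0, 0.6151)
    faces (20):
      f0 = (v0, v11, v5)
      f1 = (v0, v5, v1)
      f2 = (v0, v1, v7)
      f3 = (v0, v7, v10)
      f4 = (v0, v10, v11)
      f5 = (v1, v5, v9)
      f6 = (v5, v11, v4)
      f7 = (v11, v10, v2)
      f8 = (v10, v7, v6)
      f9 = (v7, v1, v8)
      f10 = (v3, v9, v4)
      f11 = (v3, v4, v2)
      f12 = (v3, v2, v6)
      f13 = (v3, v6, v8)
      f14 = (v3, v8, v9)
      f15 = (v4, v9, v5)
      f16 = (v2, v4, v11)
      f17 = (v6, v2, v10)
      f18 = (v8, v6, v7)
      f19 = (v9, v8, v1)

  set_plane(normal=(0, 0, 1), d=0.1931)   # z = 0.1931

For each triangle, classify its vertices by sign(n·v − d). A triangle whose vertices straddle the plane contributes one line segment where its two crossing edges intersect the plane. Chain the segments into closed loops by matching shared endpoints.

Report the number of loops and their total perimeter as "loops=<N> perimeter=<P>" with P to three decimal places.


loops=1 perimeter=6.257

Straddling triangles (10 of 20):
  (v0,v11,v5) [-++] → (-0.734457, 0.682843, 0.1931)–(-0.495763, 0.921537, 0.1931)  len=0.3376
  (v0,v5,v1) [-+-] → (-0.495763, 0.921537, 0.1931)–(0.495763, 0.921537, 0.1931)  len=0.9915
  (v0,v10,v11) [--+] → (-0.9953, 0, 0.1931)–(-0.734457, 0.682843, 0.1931)  len=0.7310
  (v1,v5,v9) [-++] → (0.495763, 0.921537, 0.1931)–(0.734457, 0.682843, 0.1931)  len=0.3376
  (v11,v10,v2) [+--] → (-0.9953, 0, 0.1931)–(-0.734457, -0.682843, 0.1931)  len=0.7310
  (v3,v9,v4) [-++] → (0.734457, -0.682843, 0.1931)–(0.495763, -0.921537, 0.1931)  len=0.3376
  (v3,v4,v2) [-+-] → (0.495763, -0.921537, 0.1931)–(-0.495763, -0.921537, 0.1931)  len=0.9915
  (v3,v8,v9) [--+] → (0.9953, 0, 0.1931)–(0.734457, -0.682843, 0.1931)  len=0.7310
  (v2,v4,v11) [-++] → (-0.495763, -0.921537, 0.1931)–(-0.734457, -0.682843, 0.1931)  len=0.3376
  (v9,v8,v1) [+--] → (0.9953, 0, 0.1931)–(0.734457, 0.682843, 0.1931)  len=0.7310

Chained into 1 loop(s):
  loop 1: 10 segments, perimeter = 6.2572
Total perimeter = 6.257


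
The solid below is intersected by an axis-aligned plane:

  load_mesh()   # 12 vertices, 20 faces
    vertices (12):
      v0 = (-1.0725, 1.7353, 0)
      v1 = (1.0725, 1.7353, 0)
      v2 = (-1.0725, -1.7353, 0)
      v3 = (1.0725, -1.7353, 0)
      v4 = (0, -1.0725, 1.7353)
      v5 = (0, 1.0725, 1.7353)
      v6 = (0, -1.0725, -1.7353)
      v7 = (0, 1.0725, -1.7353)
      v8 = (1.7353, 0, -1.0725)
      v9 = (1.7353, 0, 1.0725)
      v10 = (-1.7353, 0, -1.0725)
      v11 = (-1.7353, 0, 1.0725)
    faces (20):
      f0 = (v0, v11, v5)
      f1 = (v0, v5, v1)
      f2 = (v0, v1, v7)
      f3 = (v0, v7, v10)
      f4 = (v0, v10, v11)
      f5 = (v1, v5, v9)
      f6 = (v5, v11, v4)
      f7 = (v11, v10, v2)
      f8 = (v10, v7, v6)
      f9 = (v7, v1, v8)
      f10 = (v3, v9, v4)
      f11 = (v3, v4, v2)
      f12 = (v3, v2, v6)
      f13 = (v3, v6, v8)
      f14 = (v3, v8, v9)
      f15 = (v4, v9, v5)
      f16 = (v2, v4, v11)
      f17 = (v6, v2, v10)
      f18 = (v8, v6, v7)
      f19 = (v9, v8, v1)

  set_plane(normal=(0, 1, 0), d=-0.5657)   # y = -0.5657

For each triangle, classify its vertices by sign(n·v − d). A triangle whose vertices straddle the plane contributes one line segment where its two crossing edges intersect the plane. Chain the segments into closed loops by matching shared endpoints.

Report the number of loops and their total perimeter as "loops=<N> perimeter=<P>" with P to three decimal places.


Straddling triangles (10 of 20):
  (v5,v11,v4) [++-] → (-0.82, -0.5657, 1.4221)–(0, -0.5657, 1.7353)  len=0.8778
  (v11,v10,v2) [++-] → (-1.51923, -0.5657, -0.72287)–(-1.51923, -0.5657, 0.72287)  len=1.4457
  (v10,v7,v6) [++-] → (0, -0.5657, -1.7353)–(-0.82, -0.5657, -1.4221)  len=0.8778
  (v3,v9,v4) [-+-] → (1.51923, -0.5657, 0.72287)–(0.82, -0.5657, 1.4221)  len=0.9889
  (v3,v6,v8) [--+] → (0.82, -0.5657, -1.4221)–(1.51923, -0.5657, -0.72287)  len=0.9889
  (v3,v8,v9) [-++] → (1.51923, -0.5657, -0.72287)–(1.51923, -0.5657, 0.72287)  len=1.4457
  (v4,v9,v5) [-++] → (0.82, -0.5657, 1.4221)–(0, -0.5657, 1.7353)  len=0.8778
  (v2,v4,v11) [--+] → (-0.82, -0.5657, 1.4221)–(-1.51923, -0.5657, 0.72287)  len=0.9889
  (v6,v2,v10) [--+] → (-1.51923, -0.5657, -0.72287)–(-0.82, -0.5657, -1.4221)  len=0.9889
  (v8,v6,v7) [+-+] → (0.82, -0.5657, -1.4221)–(0, -0.5657, -1.7353)  len=0.8778

Chained into 1 loop(s):
  loop 1: 10 segments, perimeter = 10.3580
Total perimeter = 10.358

loops=1 perimeter=10.358


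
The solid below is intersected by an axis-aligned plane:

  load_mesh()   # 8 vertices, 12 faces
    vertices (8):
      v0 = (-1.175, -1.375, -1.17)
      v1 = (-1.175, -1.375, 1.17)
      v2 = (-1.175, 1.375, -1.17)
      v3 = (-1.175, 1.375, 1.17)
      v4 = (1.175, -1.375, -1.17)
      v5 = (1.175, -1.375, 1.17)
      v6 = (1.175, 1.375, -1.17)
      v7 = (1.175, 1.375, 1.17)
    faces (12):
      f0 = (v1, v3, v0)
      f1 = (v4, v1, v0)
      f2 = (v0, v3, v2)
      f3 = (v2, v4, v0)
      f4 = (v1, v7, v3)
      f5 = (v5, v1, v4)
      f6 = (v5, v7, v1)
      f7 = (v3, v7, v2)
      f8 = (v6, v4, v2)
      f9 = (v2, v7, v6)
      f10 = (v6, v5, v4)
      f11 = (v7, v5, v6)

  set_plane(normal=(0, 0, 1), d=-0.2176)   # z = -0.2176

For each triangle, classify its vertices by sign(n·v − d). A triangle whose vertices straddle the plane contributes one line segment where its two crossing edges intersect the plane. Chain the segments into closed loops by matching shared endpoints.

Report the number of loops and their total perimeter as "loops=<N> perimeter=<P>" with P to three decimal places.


Straddling triangles (8 of 12):
  (v1,v3,v0) [++-] → (-1.175, -0.255726, -0.2176)–(-1.175, -1.375, -0.2176)  len=1.1193
  (v4,v1,v0) [-+-] → (0.21853, -1.375, -0.2176)–(-1.175, -1.375, -0.2176)  len=1.3935
  (v0,v3,v2) [-+-] → (-1.175, -0.255726, -0.2176)–(-1.175, 1.375, -0.2176)  len=1.6307
  (v5,v1,v4) [++-] → (0.21853, -1.375, -0.2176)–(1.175, -1.375, -0.2176)  len=0.9565
  (v3,v7,v2) [++-] → (-0.21853, 1.375, -0.2176)–(-1.175, 1.375, -0.2176)  len=0.9565
  (v2,v7,v6) [-+-] → (-0.21853, 1.375, -0.2176)–(1.175, 1.375, -0.2176)  len=1.3935
  (v6,v5,v4) [-+-] → (1.175, 0.255726, -0.2176)–(1.175, -1.375, -0.2176)  len=1.6307
  (v7,v5,v6) [++-] → (1.175, 0.255726, -0.2176)–(1.175, 1.375, -0.2176)  len=1.1193

Chained into 1 loop(s):
  loop 1: 8 segments, perimeter = 10.2000
Total perimeter = 10.200

loops=1 perimeter=10.200


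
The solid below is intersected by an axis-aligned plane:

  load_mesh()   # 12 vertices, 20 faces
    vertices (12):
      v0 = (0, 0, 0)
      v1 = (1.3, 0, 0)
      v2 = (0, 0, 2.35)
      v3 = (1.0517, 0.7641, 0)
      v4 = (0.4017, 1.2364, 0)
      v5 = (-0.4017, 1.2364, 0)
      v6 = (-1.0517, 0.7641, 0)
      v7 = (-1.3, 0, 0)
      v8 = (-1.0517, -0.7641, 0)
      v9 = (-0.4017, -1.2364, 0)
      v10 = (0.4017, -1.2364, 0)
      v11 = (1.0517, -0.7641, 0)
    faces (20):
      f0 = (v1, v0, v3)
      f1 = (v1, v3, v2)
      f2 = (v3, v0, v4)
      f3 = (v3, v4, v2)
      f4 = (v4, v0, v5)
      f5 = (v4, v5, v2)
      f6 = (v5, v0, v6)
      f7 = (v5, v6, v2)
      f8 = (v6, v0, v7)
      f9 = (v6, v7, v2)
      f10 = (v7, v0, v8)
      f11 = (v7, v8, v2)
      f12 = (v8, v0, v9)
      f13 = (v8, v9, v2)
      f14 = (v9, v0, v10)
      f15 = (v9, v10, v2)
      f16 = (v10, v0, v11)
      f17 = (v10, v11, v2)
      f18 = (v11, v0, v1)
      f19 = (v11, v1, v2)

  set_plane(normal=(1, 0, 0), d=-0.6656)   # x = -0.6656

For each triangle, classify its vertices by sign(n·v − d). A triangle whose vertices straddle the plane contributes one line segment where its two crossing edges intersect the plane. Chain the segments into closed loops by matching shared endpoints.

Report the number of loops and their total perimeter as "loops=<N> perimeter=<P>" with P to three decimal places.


Straddling triangles (8 of 20):
  (v5,v0,v6) [++-] → (-0.6656, 0.483584, 0)–(-0.6656, 1.04465, 0)  len=0.5611
  (v5,v6,v2) [+-+] → (-0.6656, 1.04465, 0)–(-0.6656, 0.483584, 0.862732)  len=1.0291
  (v6,v0,v7) [-+-] → (-0.6656, 0.483584, 0)–(-0.6656, 0, 0)  len=0.4836
  (v6,v7,v2) [--+] → (-0.6656, 0, 1.1468)–(-0.6656, 0.483584, 0.862732)  len=0.5608
  (v7,v0,v8) [-+-] → (-0.6656, 0, 0)–(-0.6656, -0.483584, 0)  len=0.4836
  (v7,v8,v2) [--+] → (-0.6656, -0.483584, 0.862732)–(-0.6656, 0, 1.1468)  len=0.5608
  (v8,v0,v9) [-++] → (-0.6656, -0.483584, 0)–(-0.6656, -1.04465, 0)  len=0.5611
  (v8,v9,v2) [-++] → (-0.6656, -1.04465, 0)–(-0.6656, -0.483584, 0.862732)  len=1.0291

Chained into 1 loop(s):
  loop 1: 8 segments, perimeter = 5.2692
Total perimeter = 5.269

loops=1 perimeter=5.269


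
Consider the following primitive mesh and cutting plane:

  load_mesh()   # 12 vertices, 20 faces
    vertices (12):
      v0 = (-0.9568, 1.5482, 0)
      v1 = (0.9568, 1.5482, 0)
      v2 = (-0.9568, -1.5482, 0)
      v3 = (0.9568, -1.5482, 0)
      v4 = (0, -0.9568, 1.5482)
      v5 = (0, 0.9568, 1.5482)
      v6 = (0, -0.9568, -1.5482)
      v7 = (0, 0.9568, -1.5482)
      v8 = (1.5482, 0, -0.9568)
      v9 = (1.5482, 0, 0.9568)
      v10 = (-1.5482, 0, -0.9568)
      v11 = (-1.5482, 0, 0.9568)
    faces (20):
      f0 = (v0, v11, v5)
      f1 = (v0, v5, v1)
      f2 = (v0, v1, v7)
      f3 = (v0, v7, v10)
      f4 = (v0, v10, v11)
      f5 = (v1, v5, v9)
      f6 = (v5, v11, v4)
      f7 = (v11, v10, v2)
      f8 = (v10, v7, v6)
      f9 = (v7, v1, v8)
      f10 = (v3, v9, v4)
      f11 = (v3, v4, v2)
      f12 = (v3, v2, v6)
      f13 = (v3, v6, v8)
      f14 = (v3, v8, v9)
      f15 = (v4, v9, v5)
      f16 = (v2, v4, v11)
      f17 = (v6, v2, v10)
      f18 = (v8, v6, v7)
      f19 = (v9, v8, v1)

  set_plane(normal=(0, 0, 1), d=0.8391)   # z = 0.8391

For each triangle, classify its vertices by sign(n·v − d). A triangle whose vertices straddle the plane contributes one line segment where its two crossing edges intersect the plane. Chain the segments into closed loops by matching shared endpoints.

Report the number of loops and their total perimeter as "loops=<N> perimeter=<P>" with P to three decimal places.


Straddling triangles (10 of 20):
  (v0,v11,v5) [-++] → (-1.47545, 0.190451, 0.8391)–(-0.438229, 1.22767, 0.8391)  len=1.4669
  (v0,v5,v1) [-+-] → (-0.438229, 1.22767, 0.8391)–(0.438229, 1.22767, 0.8391)  len=0.8765
  (v0,v10,v11) [--+] → (-1.5482, 0, 0.8391)–(-1.47545, 0.190451, 0.8391)  len=0.2039
  (v1,v5,v9) [-++] → (0.438229, 1.22767, 0.8391)–(1.47545, 0.190451, 0.8391)  len=1.4669
  (v11,v10,v2) [+--] → (-1.5482, 0, 0.8391)–(-1.47545, -0.190451, 0.8391)  len=0.2039
  (v3,v9,v4) [-++] → (1.47545, -0.190451, 0.8391)–(0.438229, -1.22767, 0.8391)  len=1.4669
  (v3,v4,v2) [-+-] → (0.438229, -1.22767, 0.8391)–(-0.438229, -1.22767, 0.8391)  len=0.8765
  (v3,v8,v9) [--+] → (1.5482, 0, 0.8391)–(1.47545, -0.190451, 0.8391)  len=0.2039
  (v2,v4,v11) [-++] → (-0.438229, -1.22767, 0.8391)–(-1.47545, -0.190451, 0.8391)  len=1.4669
  (v9,v8,v1) [+--] → (1.5482, 0, 0.8391)–(1.47545, 0.190451, 0.8391)  len=0.2039

Chained into 1 loop(s):
  loop 1: 10 segments, perimeter = 8.4358
Total perimeter = 8.436

loops=1 perimeter=8.436


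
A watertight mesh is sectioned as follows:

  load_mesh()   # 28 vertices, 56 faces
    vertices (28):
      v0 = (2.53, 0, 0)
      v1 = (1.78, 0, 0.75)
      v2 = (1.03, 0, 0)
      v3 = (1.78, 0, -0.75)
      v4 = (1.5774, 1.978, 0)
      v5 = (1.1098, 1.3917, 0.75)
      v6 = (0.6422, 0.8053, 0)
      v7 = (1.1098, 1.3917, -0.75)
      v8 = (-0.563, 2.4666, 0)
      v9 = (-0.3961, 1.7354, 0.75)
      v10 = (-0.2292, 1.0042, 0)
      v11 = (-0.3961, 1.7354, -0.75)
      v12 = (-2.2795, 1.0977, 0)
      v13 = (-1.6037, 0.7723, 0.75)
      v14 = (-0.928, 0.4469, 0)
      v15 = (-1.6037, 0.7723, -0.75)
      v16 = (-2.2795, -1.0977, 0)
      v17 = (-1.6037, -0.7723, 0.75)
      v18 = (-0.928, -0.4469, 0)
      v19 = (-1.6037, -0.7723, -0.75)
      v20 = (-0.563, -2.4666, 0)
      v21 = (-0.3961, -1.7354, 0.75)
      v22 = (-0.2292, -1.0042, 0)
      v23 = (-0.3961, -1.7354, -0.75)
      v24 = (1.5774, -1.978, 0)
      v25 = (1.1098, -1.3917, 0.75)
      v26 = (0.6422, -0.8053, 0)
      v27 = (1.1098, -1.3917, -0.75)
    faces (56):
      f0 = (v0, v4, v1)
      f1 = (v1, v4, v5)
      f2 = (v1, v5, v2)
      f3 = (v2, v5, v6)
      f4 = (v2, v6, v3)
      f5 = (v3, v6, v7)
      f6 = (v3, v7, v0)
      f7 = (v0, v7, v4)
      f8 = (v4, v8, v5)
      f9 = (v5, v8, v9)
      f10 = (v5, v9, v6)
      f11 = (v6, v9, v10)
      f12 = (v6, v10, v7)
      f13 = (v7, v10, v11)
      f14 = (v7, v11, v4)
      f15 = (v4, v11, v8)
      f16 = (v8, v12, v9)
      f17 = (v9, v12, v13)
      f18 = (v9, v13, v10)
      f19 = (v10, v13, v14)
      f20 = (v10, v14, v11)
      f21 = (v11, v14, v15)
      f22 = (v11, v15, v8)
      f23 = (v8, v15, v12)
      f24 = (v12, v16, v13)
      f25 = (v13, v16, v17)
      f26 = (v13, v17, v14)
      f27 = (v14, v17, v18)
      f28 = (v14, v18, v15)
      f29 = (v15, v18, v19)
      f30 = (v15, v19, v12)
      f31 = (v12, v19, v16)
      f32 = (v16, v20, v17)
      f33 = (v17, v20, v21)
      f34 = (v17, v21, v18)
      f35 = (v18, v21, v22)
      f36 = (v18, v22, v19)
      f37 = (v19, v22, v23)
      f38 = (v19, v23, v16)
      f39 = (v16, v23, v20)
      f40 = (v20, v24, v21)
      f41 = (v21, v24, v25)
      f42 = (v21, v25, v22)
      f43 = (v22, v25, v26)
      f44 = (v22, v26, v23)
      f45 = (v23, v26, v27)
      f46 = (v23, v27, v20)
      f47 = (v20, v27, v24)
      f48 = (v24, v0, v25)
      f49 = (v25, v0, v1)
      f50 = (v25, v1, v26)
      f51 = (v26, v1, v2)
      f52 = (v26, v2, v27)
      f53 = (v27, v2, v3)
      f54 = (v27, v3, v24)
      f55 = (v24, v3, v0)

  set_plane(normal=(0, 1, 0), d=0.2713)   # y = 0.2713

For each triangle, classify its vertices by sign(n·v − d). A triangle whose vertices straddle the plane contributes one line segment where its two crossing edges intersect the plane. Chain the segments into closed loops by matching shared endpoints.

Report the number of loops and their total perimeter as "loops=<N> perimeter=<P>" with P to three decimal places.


loops=2 perimeter=8.281

Straddling triangles (16 of 56):
  (v0,v4,v1) [-+-] → (2.39934, 0.2713, 0)–(1.75221, 0.2713, 0.647131)  len=0.9152
  (v1,v4,v5) [-++] → (1.75221, 0.2713, 0.647131)–(1.64935, 0.2713, 0.75)  len=0.1455
  (v1,v5,v2) [-+-] → (1.64935, 0.2713, 0.75)–(1.04556, 0.2713, 0.146206)  len=0.8539
  (v2,v5,v6) [-++] → (1.04556, 0.2713, 0.146206)–(0.899353, 0.2713, 0)  len=0.2068
  (v2,v6,v3) [-+-] → (0.899353, 0.2713, 0)–(1.39668, 0.2713, -0.49733)  len=0.7033
  (v3,v6,v7) [-++] → (1.39668, 0.2713, -0.49733)–(1.64935, 0.2713, -0.75)  len=0.3573
  (v3,v7,v0) [-+-] → (1.64935, 0.2713, -0.75)–(2.25314, 0.2713, -0.146206)  len=0.8539
  (v0,v7,v4) [-++] → (2.25314, 0.2713, -0.146206)–(2.39934, 0.2713, 0)  len=0.2068
  (v12,v16,v13) [+-+] → (-2.2795, 0.2713, 0)–(-1.78476, 0.2713, 0.549064)  len=0.7391
  (v13,v16,v17) [+--] → (-1.78476, 0.2713, 0.549064)–(-1.6037, 0.2713, 0.75)  len=0.2705
  (v13,v17,v14) [+-+] → (-1.6037, 0.2713, 0.75)–(-1.02532, 0.2713, 0.108022)  len=0.8641
  (v14,v17,v18) [+--] → (-1.02532, 0.2713, 0.108022)–(-0.928, 0.2713, 0)  len=0.1454
  (v14,v18,v15) [+-+] → (-0.928, 0.2713, 0)–(-1.32604, 0.2713, -0.441806)  len=0.5947
  (v15,v18,v19) [+--] → (-1.32604, 0.2713, -0.441806)–(-1.6037, 0.2713, -0.75)  len=0.4148
  (v15,v19,v12) [+-+] → (-1.6037, 0.2713, -0.75)–(-1.98085, 0.2713, -0.331444)  len=0.5634
  (v12,v19,v16) [+--] → (-1.98085, 0.2713, -0.331444)–(-2.2795, 0.2713, 0)  len=0.4461

Chained into 2 loop(s):
  loop 1: 8 segments, perimeter = 4.2426
  loop 2: 8 segments, perimeter = 4.0381
Total perimeter = 8.281
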